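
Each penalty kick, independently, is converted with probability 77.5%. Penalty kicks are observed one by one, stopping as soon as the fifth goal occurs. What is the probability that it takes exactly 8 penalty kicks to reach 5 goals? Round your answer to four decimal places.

0.1115

Y = trial on which the fifth success occurs; negative binomial, r=5, p=0.775.
P(Y=8) = C(7,4) · p^5 · (1−p)^3
= 35 · 0.27958 · 0.011391 = 0.111461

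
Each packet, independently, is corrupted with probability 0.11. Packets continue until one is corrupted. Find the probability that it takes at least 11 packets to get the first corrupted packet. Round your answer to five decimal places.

Y = number of packets to the first success; geometric, p = 0.11.
P(Y > 10) = P(first 10 all fail) = (1−p)^10 = 0.3118172

0.31182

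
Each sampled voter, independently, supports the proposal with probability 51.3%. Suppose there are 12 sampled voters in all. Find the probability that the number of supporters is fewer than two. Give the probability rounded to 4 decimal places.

X ~ Binomial(12, 0.513); P(X ≤ 1) = Σ C(12,k) p^k (1−p)^(12−k) over k:
  k=0: C(12,0)·0.513^0·0.487^12 = 0.000178
  k=1: C(12,1)·0.513^1·0.487^11 = 0.002250
Total = 0.002428

0.0024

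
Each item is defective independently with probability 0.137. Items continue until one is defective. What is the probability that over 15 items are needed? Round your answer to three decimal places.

Y = number of items to the first success; geometric, p = 0.137.
P(Y > 15) = P(first 15 all fail) = (1−p)^15 = 0.10969

0.110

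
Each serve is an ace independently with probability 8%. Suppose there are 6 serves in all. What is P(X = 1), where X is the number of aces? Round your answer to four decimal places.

0.3164

X ~ Binomial(n=6, p=0.08).
P(X=1) = C(6,1) · p^1 · (1−p)^5
= 6 · 0.08 · 0.65908 = 0.316359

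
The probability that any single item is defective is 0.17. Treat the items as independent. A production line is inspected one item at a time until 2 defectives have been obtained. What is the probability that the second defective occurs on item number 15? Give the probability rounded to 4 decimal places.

Y = trial on which the second success occurs; negative binomial, r=2, p=0.17.
P(Y=15) = C(14,1) · p^2 · (1−p)^13
= 14 · 0.0289 · 0.088719 = 0.035896

0.0359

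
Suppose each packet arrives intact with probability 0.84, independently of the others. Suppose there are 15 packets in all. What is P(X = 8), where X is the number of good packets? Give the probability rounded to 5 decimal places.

X ~ Binomial(n=15, p=0.84).
P(X=8) = C(15,8) · p^8 · (1−p)^7
= 6435 · 0.24788 · 2.6844e-06 = 0.0042818

0.00428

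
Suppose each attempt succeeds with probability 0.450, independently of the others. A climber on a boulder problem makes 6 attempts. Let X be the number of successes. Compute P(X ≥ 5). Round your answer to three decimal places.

X ~ Binomial(6, 0.45); P(X ≥ 5) = Σ C(6,k) p^k (1−p)^(6−k) over k:
  k=5: C(6,5)·0.45^5·0.55^1 = 0.06089
  k=6: C(6,6)·0.45^6·0.55^0 = 0.00830
Total = 0.06920

0.069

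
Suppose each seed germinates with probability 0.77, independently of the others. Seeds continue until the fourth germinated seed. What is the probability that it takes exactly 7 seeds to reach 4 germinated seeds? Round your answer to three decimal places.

0.086

Y = trial on which the fourth success occurs; negative binomial, r=4, p=0.77.
P(Y=7) = C(6,3) · p^4 · (1−p)^3
= 20 · 0.35153 · 0.012167 = 0.08554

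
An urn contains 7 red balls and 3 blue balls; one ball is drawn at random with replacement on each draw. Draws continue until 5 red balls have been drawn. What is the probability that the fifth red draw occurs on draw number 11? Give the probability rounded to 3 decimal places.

Y = trial on which the fifth success occurs; negative binomial, r=5, p=0.70.
P(Y=11) = C(10,4) · p^5 · (1−p)^6
= 210 · 0.16807 · 0.000729 = 0.02573

0.026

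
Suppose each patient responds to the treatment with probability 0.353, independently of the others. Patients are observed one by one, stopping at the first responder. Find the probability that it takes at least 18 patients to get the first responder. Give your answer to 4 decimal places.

Y = number of patients to the first success; geometric, p = 0.353.
P(Y > 17) = P(first 17 all fail) = (1−p)^17 = 0.000610

0.0006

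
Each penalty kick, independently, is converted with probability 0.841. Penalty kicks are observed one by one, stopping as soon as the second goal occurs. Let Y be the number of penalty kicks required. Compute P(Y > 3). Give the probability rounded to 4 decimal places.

0.0678

Needing more than 3 penalty kicks ⇔ fewer than 2 successes in the first 3. With X ~ Binomial(3, 0.841), P(Y > 3) = P(X ≤ 1).
  k=0: C(3,0)·0.841^0·0.159^3 = 0.004020
  k=1: C(3,1)·0.841^1·0.159^2 = 0.063784
P(X ≤ 1) = 0.067804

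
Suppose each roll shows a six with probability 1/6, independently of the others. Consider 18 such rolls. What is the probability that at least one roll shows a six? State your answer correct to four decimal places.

P(at least one) = 1 − P(none) = 1 − (1 − 0.166667)^18
= 1 − 0.037561 = 0.962439

0.9624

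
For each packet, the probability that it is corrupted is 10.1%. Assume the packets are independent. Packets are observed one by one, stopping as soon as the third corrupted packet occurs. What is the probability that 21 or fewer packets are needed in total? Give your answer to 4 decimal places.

Finishing within 21 packets ⇔ at least 3 successes in the first 21. With X ~ Binomial(21, 0.101), P(Y ≤ 21) = 1 − P(X ≤ 2).
  k=0: C(21,0)·0.101^0·0.899^21 = 0.106894
  k=1: C(21,1)·0.101^1·0.899^20 = 0.252194
  k=2: C(21,2)·0.101^2·0.899^19 = 0.283332
1 − 0.642420 = 0.357580

0.3576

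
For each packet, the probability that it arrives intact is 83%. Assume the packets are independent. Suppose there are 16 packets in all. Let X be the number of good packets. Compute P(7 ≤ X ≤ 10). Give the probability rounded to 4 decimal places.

0.0412

X ~ Binomial(16, 0.83); P(7 ≤ X ≤ 10) = Σ C(16,k) p^k (1−p)^(16−k) over k:
  k=7: C(16,7)·0.83^7·0.17^9 = 0.000368
  k=8: C(16,8)·0.83^8·0.17^8 = 0.002022
  k=9: C(16,9)·0.83^9·0.17^7 = 0.008775
  k=10: C(16,10)·0.83^10·0.17^6 = 0.029992
Total = 0.041157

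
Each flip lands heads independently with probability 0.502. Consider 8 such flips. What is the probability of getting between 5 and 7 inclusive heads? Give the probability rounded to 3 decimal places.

0.364

X ~ Binomial(8, 0.502); P(5 ≤ X ≤ 7) = Σ C(8,k) p^k (1−p)^(8−k) over k:
  k=5: C(8,5)·0.502^5·0.498^3 = 0.22049
  k=6: C(8,6)·0.502^6·0.498^2 = 0.11113
  k=7: C(8,7)·0.502^7·0.498^1 = 0.03201
Total = 0.36363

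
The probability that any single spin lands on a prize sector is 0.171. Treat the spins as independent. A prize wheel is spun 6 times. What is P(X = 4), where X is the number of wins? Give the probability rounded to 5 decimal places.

0.00881

X ~ Binomial(n=6, p=0.171).
P(X=4) = C(6,4) · p^4 · (1−p)^2
= 15 · 0.00085504 · 0.68724 = 0.0088142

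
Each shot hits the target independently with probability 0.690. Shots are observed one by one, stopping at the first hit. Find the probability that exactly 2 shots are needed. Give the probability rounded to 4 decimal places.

0.2139

Geometric (trials to first success), p = 0.69.
P(Y = 2) = (1−p)^1 · p = 0.31 · 0.69 = 0.213900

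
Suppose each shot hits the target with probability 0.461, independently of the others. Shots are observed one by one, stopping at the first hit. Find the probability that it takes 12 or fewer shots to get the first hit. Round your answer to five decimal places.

Y = number of shots to the first success; geometric, p = 0.461.
P(Y ≤ 12) = 1 − (1−p)^12 = 1 − 0.0006013 = 0.9993987

0.99940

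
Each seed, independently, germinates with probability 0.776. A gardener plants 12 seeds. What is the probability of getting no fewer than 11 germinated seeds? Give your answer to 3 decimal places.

0.213

X ~ Binomial(12, 0.776); P(X ≥ 11) = Σ C(12,k) p^k (1−p)^(12−k) over k:
  k=11: C(12,11)·0.776^11·0.224^1 = 0.16516
  k=12: C(12,12)·0.776^12·0.224^0 = 0.04768
Total = 0.21284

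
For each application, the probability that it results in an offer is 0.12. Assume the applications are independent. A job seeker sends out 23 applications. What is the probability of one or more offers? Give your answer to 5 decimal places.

0.94714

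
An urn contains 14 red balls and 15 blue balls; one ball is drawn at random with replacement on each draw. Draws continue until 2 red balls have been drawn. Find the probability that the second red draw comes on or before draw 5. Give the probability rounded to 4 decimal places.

Finishing within 5 draws ⇔ at least 2 successes in the first 5. With X ~ Binomial(5, 0.482759), P(Y ≤ 5) = 1 − P(X ≤ 1).
  k=0: C(5,0)·0.482759^0·0.517241^5 = 0.037023
  k=1: C(5,1)·0.482759^1·0.517241^4 = 0.172772
1 − 0.209794 = 0.790206

0.7902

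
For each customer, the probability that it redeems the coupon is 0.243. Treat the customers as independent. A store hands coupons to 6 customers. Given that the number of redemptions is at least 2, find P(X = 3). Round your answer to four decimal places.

X ~ Binomial(6, 0.243). Want P(X=3 | X≥2) = P(X=3) / P(X≥2).
P(X=3) = C(6,3)·0.243^3·0.757^3 = 0.124491
P(X≥2) = 1 − 0.188181 − 0.362441 = 0.449379
Ratio = 0.124491 / 0.449379 = 0.277028

0.2770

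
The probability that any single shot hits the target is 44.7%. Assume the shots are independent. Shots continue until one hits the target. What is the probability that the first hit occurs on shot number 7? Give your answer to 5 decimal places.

Geometric (trials to first success), p = 0.447.
P(Y = 7) = (1−p)^6 · p = 0.028599 · 0.447 = 0.0127838

0.01278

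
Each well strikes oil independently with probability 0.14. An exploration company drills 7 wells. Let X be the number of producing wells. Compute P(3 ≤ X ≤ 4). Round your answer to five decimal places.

0.06109

X ~ Binomial(7, 0.14); P(3 ≤ X ≤ 4) = Σ C(7,k) p^k (1−p)^(7−k) over k:
  k=3: C(7,3)·0.14^3·0.86^4 = 0.0525347
  k=4: C(7,4)·0.14^4·0.86^3 = 0.0085522
Total = 0.0610868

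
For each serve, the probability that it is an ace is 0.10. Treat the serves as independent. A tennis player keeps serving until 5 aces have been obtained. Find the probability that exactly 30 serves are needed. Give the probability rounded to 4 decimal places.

0.0171

Y = trial on which the fifth success occurs; negative binomial, r=5, p=0.10.
P(Y=30) = C(29,4) · p^5 · (1−p)^25
= 23751 · 1e-05 · 0.07179 = 0.017051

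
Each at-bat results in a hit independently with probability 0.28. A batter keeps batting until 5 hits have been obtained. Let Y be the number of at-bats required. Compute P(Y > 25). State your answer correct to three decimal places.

Needing more than 25 at-bats ⇔ fewer than 5 successes in the first 25. With X ~ Binomial(25, 0.28), P(Y > 25) = P(X ≤ 4).
  k=0: C(25,0)·0.28^0·0.72^25 = 0.00027
  k=1: C(25,1)·0.28^1·0.72^24 = 0.00264
  k=2: C(25,2)·0.28^2·0.72^23 = 0.01231
  k=3: C(25,3)·0.28^3·0.72^22 = 0.03669
  k=4: C(25,4)·0.28^4·0.72^21 = 0.07847
P(X ≤ 4) = 0.13037

0.130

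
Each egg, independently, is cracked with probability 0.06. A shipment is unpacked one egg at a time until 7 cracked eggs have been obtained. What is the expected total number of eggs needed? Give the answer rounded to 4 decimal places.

116.6667

Y = total eggs until the seventh success; negative binomial with r=7, p=0.06.
E[Y] = r / p = 7 / 0.06 = 116.666667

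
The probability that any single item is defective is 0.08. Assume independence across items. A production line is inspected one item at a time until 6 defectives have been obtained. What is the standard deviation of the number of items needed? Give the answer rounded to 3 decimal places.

29.368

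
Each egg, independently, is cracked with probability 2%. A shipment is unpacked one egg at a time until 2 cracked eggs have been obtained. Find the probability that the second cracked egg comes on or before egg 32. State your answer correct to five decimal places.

0.13399

Finishing within 32 eggs ⇔ at least 2 successes in the first 32. With X ~ Binomial(32, 0.02), P(Y ≤ 32) = 1 − P(X ≤ 1).
  k=0: C(32,0)·0.02^0·0.98^32 = 0.5238831
  k=1: C(32,1)·0.02^1·0.98^31 = 0.3421278
1 − 0.8660109 = 0.1339891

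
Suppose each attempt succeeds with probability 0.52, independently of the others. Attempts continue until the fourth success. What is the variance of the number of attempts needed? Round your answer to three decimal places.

7.101

Y = total attempts until the fourth success; negative binomial with r=4, p=0.52.
Var(Y) = r(1−p)/p² = 4·0.48 / 0.52² = 7.10059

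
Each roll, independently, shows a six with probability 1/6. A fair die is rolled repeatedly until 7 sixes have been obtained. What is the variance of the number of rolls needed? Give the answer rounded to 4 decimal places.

210.0000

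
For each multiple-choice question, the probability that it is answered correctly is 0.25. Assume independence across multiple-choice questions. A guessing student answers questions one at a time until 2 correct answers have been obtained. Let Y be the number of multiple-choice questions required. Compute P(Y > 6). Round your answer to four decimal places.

0.5339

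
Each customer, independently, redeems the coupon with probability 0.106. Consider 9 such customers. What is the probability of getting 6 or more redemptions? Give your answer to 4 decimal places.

0.0001

X ~ Binomial(9, 0.106); P(X ≥ 6) = Σ C(9,k) p^k (1−p)^(9−k) over k:
  k=6: C(9,6)·0.106^6·0.894^3 = 0.000085
  k=7: C(9,7)·0.106^7·0.894^2 = 0.000004
  k=8: C(9,8)·0.106^8·0.894^1 = 0.000000
  k=9: C(9,9)·0.106^9·0.894^0 = 0.000000
Total = 0.000090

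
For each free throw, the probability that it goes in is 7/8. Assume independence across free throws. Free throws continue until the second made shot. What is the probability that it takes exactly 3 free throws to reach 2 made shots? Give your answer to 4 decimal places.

0.1914

Y = trial on which the second success occurs; negative binomial, r=2, p=0.875.
P(Y=3) = C(2,1) · p^2 · (1−p)^1
= 2 · 0.76562 · 0.125 = 0.191406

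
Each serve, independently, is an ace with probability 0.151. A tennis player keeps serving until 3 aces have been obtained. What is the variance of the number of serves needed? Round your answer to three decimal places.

Y = total serves until the third success; negative binomial with r=3, p=0.151.
Var(Y) = r(1−p)/p² = 3·0.849 / 0.151² = 111.70563

111.706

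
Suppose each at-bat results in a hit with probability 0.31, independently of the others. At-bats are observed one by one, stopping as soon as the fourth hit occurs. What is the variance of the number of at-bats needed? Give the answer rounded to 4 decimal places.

28.7201

Y = total at-bats until the fourth success; negative binomial with r=4, p=0.31.
Var(Y) = r(1−p)/p² = 4·0.69 / 0.31² = 28.720083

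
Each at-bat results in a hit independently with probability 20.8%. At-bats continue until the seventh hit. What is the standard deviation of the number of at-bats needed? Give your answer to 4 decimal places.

Y = total at-bats until the seventh success; negative binomial with r=7, p=0.208.
SD(Y) = √[r(1−p)/p²] = √(128.143491) = 11.320048

11.3200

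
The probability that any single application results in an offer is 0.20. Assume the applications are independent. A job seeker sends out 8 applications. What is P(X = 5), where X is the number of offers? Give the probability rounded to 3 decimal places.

0.009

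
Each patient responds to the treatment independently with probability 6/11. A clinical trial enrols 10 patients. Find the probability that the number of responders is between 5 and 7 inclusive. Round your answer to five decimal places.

X ~ Binomial(10, 0.545455); P(5 ≤ X ≤ 7) = Σ C(10,k) p^k (1−p)^(10−k) over k:
  k=5: C(10,5)·0.545455^5·0.454545^5 = 0.2360913
  k=6: C(10,6)·0.545455^6·0.454545^4 = 0.2360913
  k=7: C(10,7)·0.545455^7·0.454545^3 = 0.1618912
Total = 0.6340737

0.63407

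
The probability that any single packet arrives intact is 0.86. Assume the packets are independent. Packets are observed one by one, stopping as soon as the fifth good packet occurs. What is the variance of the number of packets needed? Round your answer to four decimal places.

0.9465

Y = total packets until the fifth success; negative binomial with r=5, p=0.86.
Var(Y) = r(1−p)/p² = 5·0.14 / 0.86² = 0.946458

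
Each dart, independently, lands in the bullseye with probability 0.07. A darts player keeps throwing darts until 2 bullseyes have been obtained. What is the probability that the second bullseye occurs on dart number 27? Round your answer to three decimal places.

0.021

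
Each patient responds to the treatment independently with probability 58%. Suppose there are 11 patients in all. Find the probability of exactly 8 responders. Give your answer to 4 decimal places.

0.1566

X ~ Binomial(n=11, p=0.58).
P(X=8) = C(11,8) · p^8 · (1−p)^3
= 165 · 0.012806 · 0.074088 = 0.156551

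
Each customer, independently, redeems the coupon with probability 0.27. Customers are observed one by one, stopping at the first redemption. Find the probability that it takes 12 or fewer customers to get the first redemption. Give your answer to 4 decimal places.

0.9771

Y = number of customers to the first success; geometric, p = 0.27.
P(Y ≤ 12) = 1 − (1−p)^12 = 1 − 0.022902 = 0.977098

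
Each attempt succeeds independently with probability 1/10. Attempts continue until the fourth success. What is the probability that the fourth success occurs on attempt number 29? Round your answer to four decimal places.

0.0235

Y = trial on which the fourth success occurs; negative binomial, r=4, p=0.10.
P(Y=29) = C(28,3) · p^4 · (1−p)^25
= 3276 · 0.0001 · 0.07179 = 0.023518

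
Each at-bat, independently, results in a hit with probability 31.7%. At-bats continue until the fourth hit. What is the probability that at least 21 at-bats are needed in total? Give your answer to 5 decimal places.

Needing more than 20 at-bats ⇔ fewer than 4 successes in the first 20. With X ~ Binomial(20, 0.317), P(Y > 20) = P(X ≤ 3).
  k=0: C(20,0)·0.317^0·0.683^20 = 0.0004880
  k=1: C(20,1)·0.317^1·0.683^19 = 0.0045298
  k=2: C(20,2)·0.317^2·0.683^18 = 0.0199731
  k=3: C(20,3)·0.317^3·0.683^17 = 0.0556205
P(X ≤ 3) = 0.0806114

0.08061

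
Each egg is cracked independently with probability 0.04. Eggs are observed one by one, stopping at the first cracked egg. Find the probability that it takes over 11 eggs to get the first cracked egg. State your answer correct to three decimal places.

0.638

Y = number of eggs to the first success; geometric, p = 0.04.
P(Y > 11) = P(first 11 all fail) = (1−p)^11 = 0.63824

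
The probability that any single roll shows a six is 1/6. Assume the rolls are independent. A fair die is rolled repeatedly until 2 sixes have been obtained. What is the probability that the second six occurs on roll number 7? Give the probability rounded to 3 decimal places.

Y = trial on which the second success occurs; negative binomial, r=2, p=0.166667.
P(Y=7) = C(6,1) · p^2 · (1−p)^5
= 6 · 0.027778 · 0.40188 = 0.06698

0.067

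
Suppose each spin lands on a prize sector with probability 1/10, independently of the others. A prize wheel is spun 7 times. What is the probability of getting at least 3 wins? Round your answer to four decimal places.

0.0257

X ~ Binomial(7, 0.10); P(X ≥ 3) = Σ C(7,k) p^k (1−p)^(7−k) over k:
  k=3: C(7,3)·0.10^3·0.90^4 = 0.022964
  k=4: C(7,4)·0.10^4·0.90^3 = 0.002551
  k=5: C(7,5)·0.10^5·0.90^2 = 0.000170
  k=6: C(7,6)·0.10^6·0.90^1 = 0.000006
  k=7: C(7,7)·0.10^7·0.90^0 = 0.000000
Total = 0.025691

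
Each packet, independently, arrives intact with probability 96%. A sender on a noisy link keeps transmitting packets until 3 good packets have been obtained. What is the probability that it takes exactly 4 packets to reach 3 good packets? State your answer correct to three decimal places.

0.106

Y = trial on which the third success occurs; negative binomial, r=3, p=0.96.
P(Y=4) = C(3,2) · p^3 · (1−p)^1
= 3 · 0.88474 · 0.04 = 0.10617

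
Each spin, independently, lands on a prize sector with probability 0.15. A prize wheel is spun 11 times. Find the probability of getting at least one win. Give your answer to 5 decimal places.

0.83266

P(at least one) = 1 − P(none) = 1 − (1 − 0.15)^11
= 1 − 0.1673432 = 0.8326568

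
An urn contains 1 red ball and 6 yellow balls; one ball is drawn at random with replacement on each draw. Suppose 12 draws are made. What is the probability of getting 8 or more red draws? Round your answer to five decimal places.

X ~ Binomial(12, 0.142857); P(X ≥ 8) = Σ C(12,k) p^k (1−p)^(12−k) over k:
  k=8: C(12,8)·0.142857^8·0.857143^4 = 0.0000463
  k=9: C(12,9)·0.142857^9·0.857143^3 = 0.0000034
  k=10: C(12,10)·0.142857^10·0.857143^2 = 0.0000002
  k=11: C(12,11)·0.142857^11·0.857143^1 = 0.0000000
  k=12: C(12,12)·0.142857^12·0.857143^0 = 0.0000000
Total = 0.0000500

0.00005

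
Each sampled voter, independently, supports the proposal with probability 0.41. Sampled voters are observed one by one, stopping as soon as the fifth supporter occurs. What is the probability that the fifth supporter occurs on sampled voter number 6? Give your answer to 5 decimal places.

Y = trial on which the fifth success occurs; negative binomial, r=5, p=0.41.
P(Y=6) = C(5,4) · p^5 · (1−p)^1
= 5 · 0.011586 · 0.59 = 0.0341776

0.03418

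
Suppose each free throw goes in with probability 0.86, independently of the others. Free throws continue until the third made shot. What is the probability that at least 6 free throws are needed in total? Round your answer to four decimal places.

Needing more than 5 free throws ⇔ fewer than 3 successes in the first 5. With X ~ Binomial(5, 0.86), P(Y > 5) = P(X ≤ 2).
  k=0: C(5,0)·0.86^0·0.14^5 = 0.000054
  k=1: C(5,1)·0.86^1·0.14^4 = 0.001652
  k=2: C(5,2)·0.86^2·0.14^3 = 0.020295
P(X ≤ 2) = 0.022000

0.0220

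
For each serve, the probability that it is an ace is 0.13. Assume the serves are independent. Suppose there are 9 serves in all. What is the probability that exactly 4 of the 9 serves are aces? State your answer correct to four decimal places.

X ~ Binomial(n=9, p=0.13).
P(X=4) = C(9,4) · p^4 · (1−p)^5
= 126 · 0.00028561 · 0.49842 = 0.017937

0.0179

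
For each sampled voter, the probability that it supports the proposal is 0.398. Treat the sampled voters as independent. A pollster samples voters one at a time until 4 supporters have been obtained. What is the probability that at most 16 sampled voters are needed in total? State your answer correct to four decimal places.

0.9328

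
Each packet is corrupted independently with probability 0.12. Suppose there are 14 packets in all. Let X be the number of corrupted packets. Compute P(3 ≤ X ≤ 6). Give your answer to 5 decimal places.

X ~ Binomial(14, 0.12); P(3 ≤ X ≤ 6) = Σ C(14,k) p^k (1−p)^(14−k) over k:
  k=3: C(14,3)·0.12^3·0.88^11 = 0.1541539
  k=4: C(14,4)·0.12^4·0.88^10 = 0.0578077
  k=5: C(14,5)·0.12^5·0.88^9 = 0.0157657
  k=6: C(14,6)·0.12^6·0.88^8 = 0.0032248
Total = 0.2309522

0.23095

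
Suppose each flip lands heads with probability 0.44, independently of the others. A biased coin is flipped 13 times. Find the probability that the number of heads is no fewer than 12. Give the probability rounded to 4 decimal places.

X ~ Binomial(13, 0.44); P(X ≥ 12) = Σ C(13,k) p^k (1−p)^(13−k) over k:
  k=12: C(13,12)·0.44^12·0.56^1 = 0.000383
  k=13: C(13,13)·0.44^13·0.56^0 = 0.000023
Total = 0.000406

0.0004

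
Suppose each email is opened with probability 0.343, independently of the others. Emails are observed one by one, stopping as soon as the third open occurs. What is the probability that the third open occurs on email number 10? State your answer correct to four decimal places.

0.0768

Y = trial on which the third success occurs; negative binomial, r=3, p=0.343.
P(Y=10) = C(9,2) · p^3 · (1−p)^7
= 36 · 0.040354 · 0.052839 = 0.076761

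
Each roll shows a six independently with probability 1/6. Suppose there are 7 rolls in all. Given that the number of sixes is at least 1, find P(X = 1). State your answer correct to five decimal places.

0.54197

X ~ Binomial(7, 0.166667). Want P(X=1 | X≥1) = P(X=1) / P(X≥1).
P(X=1) = C(7,1)·0.166667^1·0.833333^6 = 0.3907143
P(X≥1) = 1 − 0.2790816 = 0.7209184
Ratio = 0.3907143 / 0.7209184 = 0.5419675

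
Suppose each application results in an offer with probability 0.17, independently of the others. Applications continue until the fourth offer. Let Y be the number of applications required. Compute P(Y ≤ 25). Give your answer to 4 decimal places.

Finishing within 25 applications ⇔ at least 4 successes in the first 25. With X ~ Binomial(25, 0.17), P(Y ≤ 25) = 1 − P(X ≤ 3).
  k=0: C(25,0)·0.17^0·0.83^25 = 0.009483
  k=1: C(25,1)·0.17^1·0.83^24 = 0.048558
  k=2: C(25,2)·0.17^2·0.83^23 = 0.119348
  k=3: C(25,3)·0.17^3·0.83^22 = 0.187410
1 − 0.364799 = 0.635201

0.6352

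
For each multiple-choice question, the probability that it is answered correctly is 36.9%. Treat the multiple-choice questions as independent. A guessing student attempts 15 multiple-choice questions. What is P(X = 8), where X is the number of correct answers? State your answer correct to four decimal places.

0.0881

X ~ Binomial(n=15, p=0.369).
P(X=8) = C(15,8) · p^8 · (1−p)^7
= 6435 · 0.00034372 · 0.03983 = 0.088098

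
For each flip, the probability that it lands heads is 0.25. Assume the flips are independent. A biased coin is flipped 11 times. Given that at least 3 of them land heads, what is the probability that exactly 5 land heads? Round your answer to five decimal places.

0.14739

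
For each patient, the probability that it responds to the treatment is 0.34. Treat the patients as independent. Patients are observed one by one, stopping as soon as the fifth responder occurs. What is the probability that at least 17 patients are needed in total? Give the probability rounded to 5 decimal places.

0.31866

Needing more than 16 patients ⇔ fewer than 5 successes in the first 16. With X ~ Binomial(16, 0.34), P(Y > 16) = P(X ≤ 4).
  k=0: C(16,0)·0.34^0·0.66^16 = 0.0012963
  k=1: C(16,1)·0.34^1·0.66^15 = 0.0106846
  k=2: C(16,2)·0.34^2·0.66^14 = 0.0412814
  k=3: C(16,3)·0.34^3·0.66^13 = 0.0992421
  k=4: C(16,4)·0.34^4·0.66^12 = 0.1661553
P(X ≤ 4) = 0.3186597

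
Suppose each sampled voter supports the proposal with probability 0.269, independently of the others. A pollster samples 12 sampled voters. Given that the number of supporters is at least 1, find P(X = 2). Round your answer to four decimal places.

0.2130

X ~ Binomial(12, 0.269). Want P(X=2 | X≥1) = P(X=2) / P(X≥1).
P(X=2) = C(12,2)·0.269^2·0.731^10 = 0.208076
P(X≥1) = 1 − 0.023281 = 0.976719
Ratio = 0.208076 / 0.976719 = 0.213036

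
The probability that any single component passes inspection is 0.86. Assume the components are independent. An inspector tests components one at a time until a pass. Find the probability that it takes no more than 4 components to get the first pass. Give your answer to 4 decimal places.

0.9996

Y = number of components to the first success; geometric, p = 0.86.
P(Y ≤ 4) = 1 − (1−p)^4 = 1 − 0.000384 = 0.999616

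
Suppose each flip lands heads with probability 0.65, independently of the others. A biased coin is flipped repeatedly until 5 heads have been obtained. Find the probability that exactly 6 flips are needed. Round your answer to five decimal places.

Y = trial on which the fifth success occurs; negative binomial, r=5, p=0.65.
P(Y=6) = C(5,4) · p^5 · (1−p)^1
= 5 · 0.11603 · 0.35 = 0.2030509

0.20305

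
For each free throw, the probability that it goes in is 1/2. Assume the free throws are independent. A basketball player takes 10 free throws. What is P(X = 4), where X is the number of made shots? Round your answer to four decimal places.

0.2051

X ~ Binomial(n=10, p=0.50).
P(X=4) = C(10,4) · p^4 · (1−p)^6
= 210 · 0.0625 · 0.015625 = 0.205078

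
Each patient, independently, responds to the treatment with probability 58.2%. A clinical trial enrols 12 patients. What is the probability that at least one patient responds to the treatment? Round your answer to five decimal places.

0.99997

P(at least one) = 1 − P(none) = 1 − (1 − 0.582)^12
= 1 − 0.0000285 = 0.9999715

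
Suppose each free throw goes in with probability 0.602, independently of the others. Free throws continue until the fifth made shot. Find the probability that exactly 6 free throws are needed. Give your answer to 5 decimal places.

0.15734

Y = trial on which the fifth success occurs; negative binomial, r=5, p=0.602.
P(Y=6) = C(5,4) · p^5 · (1−p)^1
= 5 · 0.079065 · 0.398 = 0.1573387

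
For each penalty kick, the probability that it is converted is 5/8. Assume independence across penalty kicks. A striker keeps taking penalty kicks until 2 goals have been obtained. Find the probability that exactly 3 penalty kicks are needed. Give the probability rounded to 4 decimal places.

0.2930

Y = trial on which the second success occurs; negative binomial, r=2, p=0.625.
P(Y=3) = C(2,1) · p^2 · (1−p)^1
= 2 · 0.39062 · 0.375 = 0.292969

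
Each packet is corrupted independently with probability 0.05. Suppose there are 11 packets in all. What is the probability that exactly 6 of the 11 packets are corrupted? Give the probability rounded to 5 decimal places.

X ~ Binomial(n=11, p=0.05).
P(X=6) = C(11,6) · p^6 · (1−p)^5
= 462 · 1.5625e-08 · 0.77378 = 0.0000056

0.00001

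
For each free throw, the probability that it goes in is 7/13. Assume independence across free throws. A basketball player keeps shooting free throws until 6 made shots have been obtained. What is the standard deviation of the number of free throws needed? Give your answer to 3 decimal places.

3.090

Y = total free throws until the sixth success; negative binomial with r=6, p=0.538462.
SD(Y) = √[r(1−p)/p²] = √(9.55102) = 3.09047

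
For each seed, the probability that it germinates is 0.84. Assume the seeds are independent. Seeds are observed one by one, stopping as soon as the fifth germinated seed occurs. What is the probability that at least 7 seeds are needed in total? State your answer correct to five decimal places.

Needing more than 6 seeds ⇔ fewer than 5 successes in the first 6. With X ~ Binomial(6, 0.84), P(Y > 6) = P(X ≤ 4).
  k=0: C(6,0)·0.84^0·0.16^6 = 0.0000168
  k=1: C(6,1)·0.84^1·0.16^5 = 0.0005285
  k=2: C(6,2)·0.84^2·0.16^4 = 0.0069363
  k=3: C(6,3)·0.84^3·0.16^3 = 0.0485543
  k=4: C(6,4)·0.84^4·0.16^2 = 0.1911826
P(X ≤ 4) = 0.2472185

0.24722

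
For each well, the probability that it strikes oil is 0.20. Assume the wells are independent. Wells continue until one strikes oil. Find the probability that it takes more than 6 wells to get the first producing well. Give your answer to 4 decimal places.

0.2621

Y = number of wells to the first success; geometric, p = 0.20.
P(Y > 6) = P(first 6 all fail) = (1−p)^6 = 0.262144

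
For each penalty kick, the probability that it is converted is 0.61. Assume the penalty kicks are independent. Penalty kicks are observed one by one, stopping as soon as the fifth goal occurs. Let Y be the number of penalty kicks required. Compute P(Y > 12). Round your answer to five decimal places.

0.04935

Needing more than 12 penalty kicks ⇔ fewer than 5 successes in the first 12. With X ~ Binomial(12, 0.61), P(Y > 12) = P(X ≤ 4).
  k=0: C(12,0)·0.61^0·0.39^12 = 0.0000124
  k=1: C(12,1)·0.61^1·0.39^11 = 0.0002324
  k=2: C(12,2)·0.61^2·0.39^10 = 0.0019992
  k=3: C(12,3)·0.61^3·0.39^9 = 0.0104230
  k=4: C(12,4)·0.61^4·0.39^8 = 0.0366810
P(X ≤ 4) = 0.0493480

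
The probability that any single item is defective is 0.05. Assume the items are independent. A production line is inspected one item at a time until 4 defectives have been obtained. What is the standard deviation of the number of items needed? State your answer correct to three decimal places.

Y = total items until the fourth success; negative binomial with r=4, p=0.05.
SD(Y) = √[r(1−p)/p²] = √(1520.00000) = 38.98718

38.987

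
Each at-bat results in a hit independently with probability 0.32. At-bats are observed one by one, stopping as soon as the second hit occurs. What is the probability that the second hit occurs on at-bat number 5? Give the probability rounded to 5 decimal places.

0.12879

Y = trial on which the second success occurs; negative binomial, r=2, p=0.32.
P(Y=5) = C(4,1) · p^2 · (1−p)^3
= 4 · 0.1024 · 0.31443 = 0.1287913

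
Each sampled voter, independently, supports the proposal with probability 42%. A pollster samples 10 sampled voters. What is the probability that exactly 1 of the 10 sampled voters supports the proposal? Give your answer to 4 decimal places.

X ~ Binomial(n=10, p=0.42).
P(X=1) = C(10,1) · p^1 · (1−p)^9
= 10 · 0.42 · 0.0074277 = 0.031196

0.0312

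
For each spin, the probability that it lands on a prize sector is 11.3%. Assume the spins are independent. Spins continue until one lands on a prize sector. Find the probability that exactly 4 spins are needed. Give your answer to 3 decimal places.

0.079

Geometric (trials to first success), p = 0.113.
P(Y = 4) = (1−p)^3 · p = 0.69786 · 0.113 = 0.07886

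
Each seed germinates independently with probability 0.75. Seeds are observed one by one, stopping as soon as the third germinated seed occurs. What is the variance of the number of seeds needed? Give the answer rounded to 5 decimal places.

1.33333

Y = total seeds until the third success; negative binomial with r=3, p=0.75.
Var(Y) = r(1−p)/p² = 3·0.25 / 0.75² = 1.3333333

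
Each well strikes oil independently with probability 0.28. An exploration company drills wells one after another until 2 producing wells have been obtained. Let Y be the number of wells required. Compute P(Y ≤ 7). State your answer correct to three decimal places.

0.627

Finishing within 7 wells ⇔ at least 2 successes in the first 7. With X ~ Binomial(7, 0.28), P(Y ≤ 7) = 1 − P(X ≤ 1).
  k=0: C(7,0)·0.28^0·0.72^7 = 0.10031
  k=1: C(7,1)·0.28^1·0.72^6 = 0.27306
1 − 0.37336 = 0.62664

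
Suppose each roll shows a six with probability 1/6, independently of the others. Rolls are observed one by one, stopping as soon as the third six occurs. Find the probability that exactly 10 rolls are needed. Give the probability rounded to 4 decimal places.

Y = trial on which the third success occurs; negative binomial, r=3, p=0.166667.
P(Y=10) = C(9,2) · p^3 · (1−p)^7
= 36 · 0.0046296 · 0.27908 = 0.046514

0.0465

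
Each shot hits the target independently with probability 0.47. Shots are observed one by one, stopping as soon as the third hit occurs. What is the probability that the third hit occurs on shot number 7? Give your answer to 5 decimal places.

0.12288

Y = trial on which the third success occurs; negative binomial, r=3, p=0.47.
P(Y=7) = C(6,2) · p^3 · (1−p)^4
= 15 · 0.10382 · 0.078905 = 0.1228820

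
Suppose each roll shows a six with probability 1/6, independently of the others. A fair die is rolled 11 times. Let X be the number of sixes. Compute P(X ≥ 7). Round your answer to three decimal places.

0.001

X ~ Binomial(11, 0.166667); P(X ≥ 7) = Σ C(11,k) p^k (1−p)^(11−k) over k:
  k=7: C(11,7)·0.166667^7·0.833333^4 = 0.00057
  k=8: C(11,8)·0.166667^8·0.833333^3 = 0.00006
  k=9: C(11,9)·0.166667^9·0.833333^2 = 0.00000
  k=10: C(11,10)·0.166667^10·0.833333^1 = 0.00000
  k=11: C(11,11)·0.166667^11·0.833333^0 = 0.00000
Total = 0.00063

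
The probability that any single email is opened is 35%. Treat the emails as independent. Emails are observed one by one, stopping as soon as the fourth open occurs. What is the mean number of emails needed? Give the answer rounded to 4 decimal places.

11.4286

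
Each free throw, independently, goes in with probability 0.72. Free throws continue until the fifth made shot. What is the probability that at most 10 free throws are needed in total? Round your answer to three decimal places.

0.966

Finishing within 10 free throws ⇔ at least 5 successes in the first 10. With X ~ Binomial(10, 0.72), P(Y ≤ 10) = 1 − P(X ≤ 4).
  k=0: C(10,0)·0.72^0·0.28^10 = 0.00000
  k=1: C(10,1)·0.72^1·0.28^9 = 0.00008
  k=2: C(10,2)·0.72^2·0.28^8 = 0.00088
  k=3: C(10,3)·0.72^3·0.28^7 = 0.00604
  k=4: C(10,4)·0.72^4·0.28^6 = 0.02720
1 − 0.03420 = 0.96580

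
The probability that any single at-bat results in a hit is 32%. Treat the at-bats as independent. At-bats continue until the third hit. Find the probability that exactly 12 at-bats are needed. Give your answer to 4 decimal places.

0.0560

Y = trial on which the third success occurs; negative binomial, r=3, p=0.32.
P(Y=12) = C(11,2) · p^3 · (1−p)^9
= 55 · 0.032768 · 0.031087 = 0.056026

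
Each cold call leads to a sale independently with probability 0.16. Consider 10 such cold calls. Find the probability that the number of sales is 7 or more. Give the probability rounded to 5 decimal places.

X ~ Binomial(10, 0.16); P(X ≥ 7) = Σ C(10,k) p^k (1−p)^(10−k) over k:
  k=7: C(10,7)·0.16^7·0.84^3 = 0.0001909
  k=8: C(10,8)·0.16^8·0.84^2 = 0.0000136
  k=9: C(10,9)·0.16^9·0.84^1 = 0.0000006
  k=10: C(10,10)·0.16^10·0.84^0 = 0.0000000
Total = 0.0002051

0.00021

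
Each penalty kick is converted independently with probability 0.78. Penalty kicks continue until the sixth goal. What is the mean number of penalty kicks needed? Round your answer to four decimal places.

7.6923

Y = total penalty kicks until the sixth success; negative binomial with r=6, p=0.78.
E[Y] = r / p = 6 / 0.78 = 7.692308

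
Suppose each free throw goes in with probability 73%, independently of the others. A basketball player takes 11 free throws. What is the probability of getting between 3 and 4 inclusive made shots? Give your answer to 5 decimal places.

X ~ Binomial(11, 0.73); P(3 ≤ X ≤ 4) = Σ C(11,k) p^k (1−p)^(11−k) over k:
  k=3: C(11,3)·0.73^3·0.27^8 = 0.0018129
  k=4: C(11,4)·0.73^4·0.27^7 = 0.0098028
Total = 0.0116157

0.01162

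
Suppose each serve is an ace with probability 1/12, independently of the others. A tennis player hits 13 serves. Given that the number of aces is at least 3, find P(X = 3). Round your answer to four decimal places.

0.7878

X ~ Binomial(13, 0.083333). Want P(X=3 | X≥3) = P(X=3) / P(X≥3).
P(X=3) = C(13,3)·0.083333^3·0.916667^10 = 0.069332
P(X≥3) = 1 − 0.322663 − 0.381329 − 0.207997 = 0.088011
Ratio = 0.069332 / 0.088011 = 0.787768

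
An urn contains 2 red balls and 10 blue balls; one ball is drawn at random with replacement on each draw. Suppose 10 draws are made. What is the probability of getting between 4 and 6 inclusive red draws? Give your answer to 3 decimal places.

0.069

X ~ Binomial(10, 0.166667); P(4 ≤ X ≤ 6) = Σ C(10,k) p^k (1−p)^(10−k) over k:
  k=4: C(10,4)·0.166667^4·0.833333^6 = 0.05427
  k=5: C(10,5)·0.166667^5·0.833333^5 = 0.01302
  k=6: C(10,6)·0.166667^6·0.833333^4 = 0.00217
Total = 0.06946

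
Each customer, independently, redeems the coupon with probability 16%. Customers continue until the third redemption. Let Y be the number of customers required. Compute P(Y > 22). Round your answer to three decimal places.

Needing more than 22 customers ⇔ fewer than 3 successes in the first 22. With X ~ Binomial(22, 0.16), P(Y > 22) = P(X ≤ 2).
  k=0: C(22,0)·0.16^0·0.84^22 = 0.02158
  k=1: C(22,1)·0.16^1·0.84^21 = 0.09045
  k=2: C(22,2)·0.16^2·0.84^20 = 0.18090
P(X ≤ 2) = 0.29293

0.293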